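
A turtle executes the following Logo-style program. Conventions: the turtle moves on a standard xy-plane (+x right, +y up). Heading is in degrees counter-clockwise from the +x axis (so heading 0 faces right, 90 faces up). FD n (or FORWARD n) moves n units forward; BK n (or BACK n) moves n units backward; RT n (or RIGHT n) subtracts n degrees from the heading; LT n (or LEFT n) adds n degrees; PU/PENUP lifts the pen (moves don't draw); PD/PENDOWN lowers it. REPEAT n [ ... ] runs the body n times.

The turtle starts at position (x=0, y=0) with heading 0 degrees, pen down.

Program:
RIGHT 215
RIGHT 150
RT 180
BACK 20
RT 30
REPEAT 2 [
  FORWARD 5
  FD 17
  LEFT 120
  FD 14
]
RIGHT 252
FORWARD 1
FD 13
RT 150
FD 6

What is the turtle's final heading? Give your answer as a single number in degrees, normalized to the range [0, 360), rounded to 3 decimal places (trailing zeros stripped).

Executing turtle program step by step:
Start: pos=(0,0), heading=0, pen down
RT 215: heading 0 -> 145
RT 150: heading 145 -> 355
RT 180: heading 355 -> 175
BK 20: (0,0) -> (19.924,-1.743) [heading=175, draw]
RT 30: heading 175 -> 145
REPEAT 2 [
  -- iteration 1/2 --
  FD 5: (19.924,-1.743) -> (15.828,1.125) [heading=145, draw]
  FD 17: (15.828,1.125) -> (1.903,10.876) [heading=145, draw]
  LT 120: heading 145 -> 265
  FD 14: (1.903,10.876) -> (0.682,-3.071) [heading=265, draw]
  -- iteration 2/2 --
  FD 5: (0.682,-3.071) -> (0.247,-8.052) [heading=265, draw]
  FD 17: (0.247,-8.052) -> (-1.235,-24.987) [heading=265, draw]
  LT 120: heading 265 -> 25
  FD 14: (-1.235,-24.987) -> (11.453,-19.071) [heading=25, draw]
]
RT 252: heading 25 -> 133
FD 1: (11.453,-19.071) -> (10.771,-18.339) [heading=133, draw]
FD 13: (10.771,-18.339) -> (1.905,-8.832) [heading=133, draw]
RT 150: heading 133 -> 343
FD 6: (1.905,-8.832) -> (7.643,-10.586) [heading=343, draw]
Final: pos=(7.643,-10.586), heading=343, 10 segment(s) drawn

Answer: 343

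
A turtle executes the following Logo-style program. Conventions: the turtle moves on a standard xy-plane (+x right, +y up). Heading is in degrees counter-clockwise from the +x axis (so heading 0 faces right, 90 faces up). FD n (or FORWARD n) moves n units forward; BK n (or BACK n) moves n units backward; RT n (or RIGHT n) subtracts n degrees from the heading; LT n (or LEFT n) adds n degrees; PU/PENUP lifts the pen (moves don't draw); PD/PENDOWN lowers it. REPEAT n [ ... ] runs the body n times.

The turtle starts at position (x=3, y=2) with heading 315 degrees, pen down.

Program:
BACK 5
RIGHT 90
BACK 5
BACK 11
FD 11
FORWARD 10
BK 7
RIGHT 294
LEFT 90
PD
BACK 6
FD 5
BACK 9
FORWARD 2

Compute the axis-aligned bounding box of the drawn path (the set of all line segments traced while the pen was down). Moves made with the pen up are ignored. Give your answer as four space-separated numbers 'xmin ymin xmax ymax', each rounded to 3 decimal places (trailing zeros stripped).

Executing turtle program step by step:
Start: pos=(3,2), heading=315, pen down
BK 5: (3,2) -> (-0.536,5.536) [heading=315, draw]
RT 90: heading 315 -> 225
BK 5: (-0.536,5.536) -> (3,9.071) [heading=225, draw]
BK 11: (3,9.071) -> (10.778,16.849) [heading=225, draw]
FD 11: (10.778,16.849) -> (3,9.071) [heading=225, draw]
FD 10: (3,9.071) -> (-4.071,2) [heading=225, draw]
BK 7: (-4.071,2) -> (0.879,6.95) [heading=225, draw]
RT 294: heading 225 -> 291
LT 90: heading 291 -> 21
PD: pen down
BK 6: (0.879,6.95) -> (-4.723,4.8) [heading=21, draw]
FD 5: (-4.723,4.8) -> (-0.055,6.591) [heading=21, draw]
BK 9: (-0.055,6.591) -> (-8.457,3.366) [heading=21, draw]
FD 2: (-8.457,3.366) -> (-6.59,4.083) [heading=21, draw]
Final: pos=(-6.59,4.083), heading=21, 10 segment(s) drawn

Segment endpoints: x in {-8.457, -6.59, -4.723, -4.071, -0.536, -0.055, 0.879, 3, 3, 3, 10.778}, y in {2, 2, 3.366, 4.083, 4.8, 5.536, 6.591, 6.95, 9.071, 16.849}
xmin=-8.457, ymin=2, xmax=10.778, ymax=16.849

Answer: -8.457 2 10.778 16.849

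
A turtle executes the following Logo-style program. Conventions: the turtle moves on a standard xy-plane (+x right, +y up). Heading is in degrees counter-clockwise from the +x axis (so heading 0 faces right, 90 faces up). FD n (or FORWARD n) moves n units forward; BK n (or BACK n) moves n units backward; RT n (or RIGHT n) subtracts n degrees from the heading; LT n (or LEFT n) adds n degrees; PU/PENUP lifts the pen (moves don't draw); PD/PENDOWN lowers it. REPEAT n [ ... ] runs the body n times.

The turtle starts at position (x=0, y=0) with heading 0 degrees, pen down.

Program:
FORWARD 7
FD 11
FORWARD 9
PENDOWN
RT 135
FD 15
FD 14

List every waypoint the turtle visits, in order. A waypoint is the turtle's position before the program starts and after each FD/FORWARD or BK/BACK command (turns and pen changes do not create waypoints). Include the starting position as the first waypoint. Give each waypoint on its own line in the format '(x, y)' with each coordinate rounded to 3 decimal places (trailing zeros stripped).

Answer: (0, 0)
(7, 0)
(18, 0)
(27, 0)
(16.393, -10.607)
(6.494, -20.506)

Derivation:
Executing turtle program step by step:
Start: pos=(0,0), heading=0, pen down
FD 7: (0,0) -> (7,0) [heading=0, draw]
FD 11: (7,0) -> (18,0) [heading=0, draw]
FD 9: (18,0) -> (27,0) [heading=0, draw]
PD: pen down
RT 135: heading 0 -> 225
FD 15: (27,0) -> (16.393,-10.607) [heading=225, draw]
FD 14: (16.393,-10.607) -> (6.494,-20.506) [heading=225, draw]
Final: pos=(6.494,-20.506), heading=225, 5 segment(s) drawn
Waypoints (6 total):
(0, 0)
(7, 0)
(18, 0)
(27, 0)
(16.393, -10.607)
(6.494, -20.506)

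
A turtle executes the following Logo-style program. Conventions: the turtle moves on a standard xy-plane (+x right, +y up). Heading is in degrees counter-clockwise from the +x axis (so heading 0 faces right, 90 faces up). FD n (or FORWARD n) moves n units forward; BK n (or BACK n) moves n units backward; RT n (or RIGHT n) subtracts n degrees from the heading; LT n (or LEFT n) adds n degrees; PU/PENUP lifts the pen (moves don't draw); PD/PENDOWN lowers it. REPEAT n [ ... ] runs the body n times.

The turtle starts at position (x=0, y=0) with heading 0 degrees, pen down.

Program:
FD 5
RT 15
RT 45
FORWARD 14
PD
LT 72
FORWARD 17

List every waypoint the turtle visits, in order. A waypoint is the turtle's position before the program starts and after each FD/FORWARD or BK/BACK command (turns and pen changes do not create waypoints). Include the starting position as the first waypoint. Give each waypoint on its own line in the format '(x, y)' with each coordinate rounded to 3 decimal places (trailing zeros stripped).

Answer: (0, 0)
(5, 0)
(12, -12.124)
(28.629, -8.59)

Derivation:
Executing turtle program step by step:
Start: pos=(0,0), heading=0, pen down
FD 5: (0,0) -> (5,0) [heading=0, draw]
RT 15: heading 0 -> 345
RT 45: heading 345 -> 300
FD 14: (5,0) -> (12,-12.124) [heading=300, draw]
PD: pen down
LT 72: heading 300 -> 12
FD 17: (12,-12.124) -> (28.629,-8.59) [heading=12, draw]
Final: pos=(28.629,-8.59), heading=12, 3 segment(s) drawn
Waypoints (4 total):
(0, 0)
(5, 0)
(12, -12.124)
(28.629, -8.59)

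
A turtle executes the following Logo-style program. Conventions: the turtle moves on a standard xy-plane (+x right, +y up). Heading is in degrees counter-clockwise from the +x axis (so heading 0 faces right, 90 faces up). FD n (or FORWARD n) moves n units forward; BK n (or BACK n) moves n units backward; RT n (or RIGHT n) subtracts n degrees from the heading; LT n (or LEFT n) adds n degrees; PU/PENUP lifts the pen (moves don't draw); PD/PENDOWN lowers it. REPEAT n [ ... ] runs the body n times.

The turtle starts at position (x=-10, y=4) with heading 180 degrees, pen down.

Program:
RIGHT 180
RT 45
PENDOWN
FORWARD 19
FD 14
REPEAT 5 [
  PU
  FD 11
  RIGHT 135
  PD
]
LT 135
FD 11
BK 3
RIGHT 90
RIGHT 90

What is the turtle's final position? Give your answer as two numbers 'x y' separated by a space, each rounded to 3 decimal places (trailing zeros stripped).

Answer: 4.456 -16.899

Derivation:
Executing turtle program step by step:
Start: pos=(-10,4), heading=180, pen down
RT 180: heading 180 -> 0
RT 45: heading 0 -> 315
PD: pen down
FD 19: (-10,4) -> (3.435,-9.435) [heading=315, draw]
FD 14: (3.435,-9.435) -> (13.335,-19.335) [heading=315, draw]
REPEAT 5 [
  -- iteration 1/5 --
  PU: pen up
  FD 11: (13.335,-19.335) -> (21.113,-27.113) [heading=315, move]
  RT 135: heading 315 -> 180
  PD: pen down
  -- iteration 2/5 --
  PU: pen up
  FD 11: (21.113,-27.113) -> (10.113,-27.113) [heading=180, move]
  RT 135: heading 180 -> 45
  PD: pen down
  -- iteration 3/5 --
  PU: pen up
  FD 11: (10.113,-27.113) -> (17.891,-19.335) [heading=45, move]
  RT 135: heading 45 -> 270
  PD: pen down
  -- iteration 4/5 --
  PU: pen up
  FD 11: (17.891,-19.335) -> (17.891,-30.335) [heading=270, move]
  RT 135: heading 270 -> 135
  PD: pen down
  -- iteration 5/5 --
  PU: pen up
  FD 11: (17.891,-30.335) -> (10.113,-22.556) [heading=135, move]
  RT 135: heading 135 -> 0
  PD: pen down
]
LT 135: heading 0 -> 135
FD 11: (10.113,-22.556) -> (2.335,-14.778) [heading=135, draw]
BK 3: (2.335,-14.778) -> (4.456,-16.899) [heading=135, draw]
RT 90: heading 135 -> 45
RT 90: heading 45 -> 315
Final: pos=(4.456,-16.899), heading=315, 4 segment(s) drawn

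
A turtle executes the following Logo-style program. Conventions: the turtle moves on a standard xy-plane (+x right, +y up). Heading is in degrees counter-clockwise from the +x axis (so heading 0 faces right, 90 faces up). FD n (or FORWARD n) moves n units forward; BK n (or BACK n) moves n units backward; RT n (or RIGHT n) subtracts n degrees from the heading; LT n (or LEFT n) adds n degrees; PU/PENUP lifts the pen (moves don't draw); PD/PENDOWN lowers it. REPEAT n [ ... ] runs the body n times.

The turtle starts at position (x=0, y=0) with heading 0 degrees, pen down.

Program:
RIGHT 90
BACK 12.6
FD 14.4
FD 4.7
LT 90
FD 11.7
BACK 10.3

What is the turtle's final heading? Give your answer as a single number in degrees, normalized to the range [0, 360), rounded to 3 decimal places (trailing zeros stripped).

Answer: 0

Derivation:
Executing turtle program step by step:
Start: pos=(0,0), heading=0, pen down
RT 90: heading 0 -> 270
BK 12.6: (0,0) -> (0,12.6) [heading=270, draw]
FD 14.4: (0,12.6) -> (0,-1.8) [heading=270, draw]
FD 4.7: (0,-1.8) -> (0,-6.5) [heading=270, draw]
LT 90: heading 270 -> 0
FD 11.7: (0,-6.5) -> (11.7,-6.5) [heading=0, draw]
BK 10.3: (11.7,-6.5) -> (1.4,-6.5) [heading=0, draw]
Final: pos=(1.4,-6.5), heading=0, 5 segment(s) drawn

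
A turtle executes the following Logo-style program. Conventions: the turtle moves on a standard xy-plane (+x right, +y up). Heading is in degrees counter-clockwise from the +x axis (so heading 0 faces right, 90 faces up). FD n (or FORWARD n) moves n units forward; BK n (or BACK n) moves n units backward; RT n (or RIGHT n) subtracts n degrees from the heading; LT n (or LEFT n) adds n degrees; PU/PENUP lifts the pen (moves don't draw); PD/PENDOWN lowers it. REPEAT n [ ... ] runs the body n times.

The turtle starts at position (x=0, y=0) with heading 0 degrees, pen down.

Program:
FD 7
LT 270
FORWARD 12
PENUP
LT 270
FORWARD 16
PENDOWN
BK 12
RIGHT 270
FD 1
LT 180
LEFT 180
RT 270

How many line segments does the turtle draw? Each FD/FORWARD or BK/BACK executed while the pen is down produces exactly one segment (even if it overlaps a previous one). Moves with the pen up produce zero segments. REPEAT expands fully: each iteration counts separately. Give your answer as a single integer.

Answer: 4

Derivation:
Executing turtle program step by step:
Start: pos=(0,0), heading=0, pen down
FD 7: (0,0) -> (7,0) [heading=0, draw]
LT 270: heading 0 -> 270
FD 12: (7,0) -> (7,-12) [heading=270, draw]
PU: pen up
LT 270: heading 270 -> 180
FD 16: (7,-12) -> (-9,-12) [heading=180, move]
PD: pen down
BK 12: (-9,-12) -> (3,-12) [heading=180, draw]
RT 270: heading 180 -> 270
FD 1: (3,-12) -> (3,-13) [heading=270, draw]
LT 180: heading 270 -> 90
LT 180: heading 90 -> 270
RT 270: heading 270 -> 0
Final: pos=(3,-13), heading=0, 4 segment(s) drawn
Segments drawn: 4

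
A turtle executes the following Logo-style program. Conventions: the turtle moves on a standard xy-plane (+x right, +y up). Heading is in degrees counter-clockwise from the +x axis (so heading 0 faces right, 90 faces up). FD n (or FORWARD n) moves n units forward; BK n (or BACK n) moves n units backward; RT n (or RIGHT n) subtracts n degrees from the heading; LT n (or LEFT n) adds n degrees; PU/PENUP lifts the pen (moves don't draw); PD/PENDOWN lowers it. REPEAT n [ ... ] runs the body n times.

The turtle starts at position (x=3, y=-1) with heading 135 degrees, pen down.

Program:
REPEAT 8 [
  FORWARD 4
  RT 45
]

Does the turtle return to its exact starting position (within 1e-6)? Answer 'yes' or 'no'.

Executing turtle program step by step:
Start: pos=(3,-1), heading=135, pen down
REPEAT 8 [
  -- iteration 1/8 --
  FD 4: (3,-1) -> (0.172,1.828) [heading=135, draw]
  RT 45: heading 135 -> 90
  -- iteration 2/8 --
  FD 4: (0.172,1.828) -> (0.172,5.828) [heading=90, draw]
  RT 45: heading 90 -> 45
  -- iteration 3/8 --
  FD 4: (0.172,5.828) -> (3,8.657) [heading=45, draw]
  RT 45: heading 45 -> 0
  -- iteration 4/8 --
  FD 4: (3,8.657) -> (7,8.657) [heading=0, draw]
  RT 45: heading 0 -> 315
  -- iteration 5/8 --
  FD 4: (7,8.657) -> (9.828,5.828) [heading=315, draw]
  RT 45: heading 315 -> 270
  -- iteration 6/8 --
  FD 4: (9.828,5.828) -> (9.828,1.828) [heading=270, draw]
  RT 45: heading 270 -> 225
  -- iteration 7/8 --
  FD 4: (9.828,1.828) -> (7,-1) [heading=225, draw]
  RT 45: heading 225 -> 180
  -- iteration 8/8 --
  FD 4: (7,-1) -> (3,-1) [heading=180, draw]
  RT 45: heading 180 -> 135
]
Final: pos=(3,-1), heading=135, 8 segment(s) drawn

Start position: (3, -1)
Final position: (3, -1)
Distance = 0; < 1e-6 -> CLOSED

Answer: yes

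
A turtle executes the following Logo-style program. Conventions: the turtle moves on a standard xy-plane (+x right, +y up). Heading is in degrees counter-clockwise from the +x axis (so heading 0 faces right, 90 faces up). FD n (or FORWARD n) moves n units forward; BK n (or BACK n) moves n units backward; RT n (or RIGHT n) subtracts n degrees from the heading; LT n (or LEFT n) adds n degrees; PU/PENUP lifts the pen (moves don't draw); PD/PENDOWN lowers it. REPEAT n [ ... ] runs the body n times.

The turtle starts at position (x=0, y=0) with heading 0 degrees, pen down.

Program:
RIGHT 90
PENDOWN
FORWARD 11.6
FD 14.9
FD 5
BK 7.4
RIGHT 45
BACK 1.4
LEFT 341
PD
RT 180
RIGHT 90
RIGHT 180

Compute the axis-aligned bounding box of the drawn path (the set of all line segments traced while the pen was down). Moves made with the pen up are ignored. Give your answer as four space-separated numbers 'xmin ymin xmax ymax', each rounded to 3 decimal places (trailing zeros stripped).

Answer: 0 -31.5 0.99 0

Derivation:
Executing turtle program step by step:
Start: pos=(0,0), heading=0, pen down
RT 90: heading 0 -> 270
PD: pen down
FD 11.6: (0,0) -> (0,-11.6) [heading=270, draw]
FD 14.9: (0,-11.6) -> (0,-26.5) [heading=270, draw]
FD 5: (0,-26.5) -> (0,-31.5) [heading=270, draw]
BK 7.4: (0,-31.5) -> (0,-24.1) [heading=270, draw]
RT 45: heading 270 -> 225
BK 1.4: (0,-24.1) -> (0.99,-23.11) [heading=225, draw]
LT 341: heading 225 -> 206
PD: pen down
RT 180: heading 206 -> 26
RT 90: heading 26 -> 296
RT 180: heading 296 -> 116
Final: pos=(0.99,-23.11), heading=116, 5 segment(s) drawn

Segment endpoints: x in {0, 0, 0, 0, 0, 0.99}, y in {-31.5, -26.5, -24.1, -23.11, -11.6, 0}
xmin=0, ymin=-31.5, xmax=0.99, ymax=0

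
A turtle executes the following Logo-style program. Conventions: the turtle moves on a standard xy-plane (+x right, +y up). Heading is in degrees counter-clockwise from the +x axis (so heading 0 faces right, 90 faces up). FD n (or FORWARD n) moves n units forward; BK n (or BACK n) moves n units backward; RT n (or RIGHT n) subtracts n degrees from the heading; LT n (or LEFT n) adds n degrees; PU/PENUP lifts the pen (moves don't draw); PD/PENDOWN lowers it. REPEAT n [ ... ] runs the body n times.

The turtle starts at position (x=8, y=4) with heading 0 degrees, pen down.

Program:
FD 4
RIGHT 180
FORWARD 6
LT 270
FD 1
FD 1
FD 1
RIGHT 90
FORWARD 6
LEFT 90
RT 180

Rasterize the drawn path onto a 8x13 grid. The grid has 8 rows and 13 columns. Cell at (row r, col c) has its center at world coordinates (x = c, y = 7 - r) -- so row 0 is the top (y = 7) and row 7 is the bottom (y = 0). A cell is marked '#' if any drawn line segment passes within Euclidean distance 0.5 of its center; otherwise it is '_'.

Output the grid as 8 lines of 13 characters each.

Segment 0: (8,4) -> (12,4)
Segment 1: (12,4) -> (6,4)
Segment 2: (6,4) -> (6,5)
Segment 3: (6,5) -> (6,6)
Segment 4: (6,6) -> (6,7)
Segment 5: (6,7) -> (12,7)

Answer: ______#######
______#______
______#______
______#######
_____________
_____________
_____________
_____________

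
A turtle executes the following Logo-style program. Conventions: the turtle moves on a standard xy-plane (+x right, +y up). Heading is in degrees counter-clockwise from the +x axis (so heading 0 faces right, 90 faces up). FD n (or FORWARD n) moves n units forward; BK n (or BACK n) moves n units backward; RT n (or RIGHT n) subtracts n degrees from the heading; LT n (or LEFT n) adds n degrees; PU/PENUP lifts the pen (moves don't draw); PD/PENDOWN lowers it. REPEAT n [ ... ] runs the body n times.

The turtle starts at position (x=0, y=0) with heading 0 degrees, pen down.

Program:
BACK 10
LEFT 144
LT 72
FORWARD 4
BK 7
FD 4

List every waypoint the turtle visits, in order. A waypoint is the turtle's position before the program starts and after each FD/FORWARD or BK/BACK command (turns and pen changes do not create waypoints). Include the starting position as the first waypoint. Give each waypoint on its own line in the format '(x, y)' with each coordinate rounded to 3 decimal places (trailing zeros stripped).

Answer: (0, 0)
(-10, 0)
(-13.236, -2.351)
(-7.573, 1.763)
(-10.809, -0.588)

Derivation:
Executing turtle program step by step:
Start: pos=(0,0), heading=0, pen down
BK 10: (0,0) -> (-10,0) [heading=0, draw]
LT 144: heading 0 -> 144
LT 72: heading 144 -> 216
FD 4: (-10,0) -> (-13.236,-2.351) [heading=216, draw]
BK 7: (-13.236,-2.351) -> (-7.573,1.763) [heading=216, draw]
FD 4: (-7.573,1.763) -> (-10.809,-0.588) [heading=216, draw]
Final: pos=(-10.809,-0.588), heading=216, 4 segment(s) drawn
Waypoints (5 total):
(0, 0)
(-10, 0)
(-13.236, -2.351)
(-7.573, 1.763)
(-10.809, -0.588)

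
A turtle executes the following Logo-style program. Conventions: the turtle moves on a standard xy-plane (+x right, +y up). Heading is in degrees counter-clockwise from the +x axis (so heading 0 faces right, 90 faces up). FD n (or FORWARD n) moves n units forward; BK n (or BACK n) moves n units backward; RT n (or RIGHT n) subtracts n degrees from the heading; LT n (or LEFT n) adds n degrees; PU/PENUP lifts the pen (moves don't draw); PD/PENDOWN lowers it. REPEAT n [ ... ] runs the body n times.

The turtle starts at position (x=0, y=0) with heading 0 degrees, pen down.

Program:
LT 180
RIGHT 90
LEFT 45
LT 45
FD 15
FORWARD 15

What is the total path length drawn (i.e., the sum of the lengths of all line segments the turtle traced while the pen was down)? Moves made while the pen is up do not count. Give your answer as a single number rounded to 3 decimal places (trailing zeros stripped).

Executing turtle program step by step:
Start: pos=(0,0), heading=0, pen down
LT 180: heading 0 -> 180
RT 90: heading 180 -> 90
LT 45: heading 90 -> 135
LT 45: heading 135 -> 180
FD 15: (0,0) -> (-15,0) [heading=180, draw]
FD 15: (-15,0) -> (-30,0) [heading=180, draw]
Final: pos=(-30,0), heading=180, 2 segment(s) drawn

Segment lengths:
  seg 1: (0,0) -> (-15,0), length = 15
  seg 2: (-15,0) -> (-30,0), length = 15
Total = 30

Answer: 30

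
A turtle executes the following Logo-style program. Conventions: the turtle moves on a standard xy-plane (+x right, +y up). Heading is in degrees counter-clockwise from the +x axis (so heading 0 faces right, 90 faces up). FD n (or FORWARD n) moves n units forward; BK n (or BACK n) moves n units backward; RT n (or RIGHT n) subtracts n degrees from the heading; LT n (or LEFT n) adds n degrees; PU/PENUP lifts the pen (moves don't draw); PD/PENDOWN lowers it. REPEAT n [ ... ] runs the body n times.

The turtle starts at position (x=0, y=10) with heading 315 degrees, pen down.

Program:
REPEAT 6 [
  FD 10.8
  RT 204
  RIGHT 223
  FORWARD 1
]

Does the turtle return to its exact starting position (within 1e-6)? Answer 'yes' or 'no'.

Answer: no

Derivation:
Executing turtle program step by step:
Start: pos=(0,10), heading=315, pen down
REPEAT 6 [
  -- iteration 1/6 --
  FD 10.8: (0,10) -> (7.637,2.363) [heading=315, draw]
  RT 204: heading 315 -> 111
  RT 223: heading 111 -> 248
  FD 1: (7.637,2.363) -> (7.262,1.436) [heading=248, draw]
  -- iteration 2/6 --
  FD 10.8: (7.262,1.436) -> (3.216,-8.578) [heading=248, draw]
  RT 204: heading 248 -> 44
  RT 223: heading 44 -> 181
  FD 1: (3.216,-8.578) -> (2.217,-8.595) [heading=181, draw]
  -- iteration 3/6 --
  FD 10.8: (2.217,-8.595) -> (-8.582,-8.783) [heading=181, draw]
  RT 204: heading 181 -> 337
  RT 223: heading 337 -> 114
  FD 1: (-8.582,-8.783) -> (-8.989,-7.87) [heading=114, draw]
  -- iteration 4/6 --
  FD 10.8: (-8.989,-7.87) -> (-13.381,1.996) [heading=114, draw]
  RT 204: heading 114 -> 270
  RT 223: heading 270 -> 47
  FD 1: (-13.381,1.996) -> (-12.699,2.728) [heading=47, draw]
  -- iteration 5/6 --
  FD 10.8: (-12.699,2.728) -> (-5.334,10.626) [heading=47, draw]
  RT 204: heading 47 -> 203
  RT 223: heading 203 -> 340
  FD 1: (-5.334,10.626) -> (-4.394,10.284) [heading=340, draw]
  -- iteration 6/6 --
  FD 10.8: (-4.394,10.284) -> (5.755,6.591) [heading=340, draw]
  RT 204: heading 340 -> 136
  RT 223: heading 136 -> 273
  FD 1: (5.755,6.591) -> (5.807,5.592) [heading=273, draw]
]
Final: pos=(5.807,5.592), heading=273, 12 segment(s) drawn

Start position: (0, 10)
Final position: (5.807, 5.592)
Distance = 7.291; >= 1e-6 -> NOT closed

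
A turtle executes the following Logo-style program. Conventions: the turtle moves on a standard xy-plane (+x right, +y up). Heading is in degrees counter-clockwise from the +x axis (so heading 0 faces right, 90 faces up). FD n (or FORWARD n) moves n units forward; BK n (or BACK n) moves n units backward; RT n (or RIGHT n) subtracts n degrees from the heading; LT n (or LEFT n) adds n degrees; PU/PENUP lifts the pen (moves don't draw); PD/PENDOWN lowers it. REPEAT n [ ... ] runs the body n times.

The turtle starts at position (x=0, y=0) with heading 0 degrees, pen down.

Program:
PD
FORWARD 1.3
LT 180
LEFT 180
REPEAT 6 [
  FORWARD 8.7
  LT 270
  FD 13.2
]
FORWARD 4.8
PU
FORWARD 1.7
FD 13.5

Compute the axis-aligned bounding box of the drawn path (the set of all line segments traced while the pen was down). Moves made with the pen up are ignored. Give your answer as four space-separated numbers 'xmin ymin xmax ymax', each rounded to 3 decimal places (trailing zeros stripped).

Answer: -11.9 -21.9 10 0

Derivation:
Executing turtle program step by step:
Start: pos=(0,0), heading=0, pen down
PD: pen down
FD 1.3: (0,0) -> (1.3,0) [heading=0, draw]
LT 180: heading 0 -> 180
LT 180: heading 180 -> 0
REPEAT 6 [
  -- iteration 1/6 --
  FD 8.7: (1.3,0) -> (10,0) [heading=0, draw]
  LT 270: heading 0 -> 270
  FD 13.2: (10,0) -> (10,-13.2) [heading=270, draw]
  -- iteration 2/6 --
  FD 8.7: (10,-13.2) -> (10,-21.9) [heading=270, draw]
  LT 270: heading 270 -> 180
  FD 13.2: (10,-21.9) -> (-3.2,-21.9) [heading=180, draw]
  -- iteration 3/6 --
  FD 8.7: (-3.2,-21.9) -> (-11.9,-21.9) [heading=180, draw]
  LT 270: heading 180 -> 90
  FD 13.2: (-11.9,-21.9) -> (-11.9,-8.7) [heading=90, draw]
  -- iteration 4/6 --
  FD 8.7: (-11.9,-8.7) -> (-11.9,0) [heading=90, draw]
  LT 270: heading 90 -> 0
  FD 13.2: (-11.9,0) -> (1.3,0) [heading=0, draw]
  -- iteration 5/6 --
  FD 8.7: (1.3,0) -> (10,0) [heading=0, draw]
  LT 270: heading 0 -> 270
  FD 13.2: (10,0) -> (10,-13.2) [heading=270, draw]
  -- iteration 6/6 --
  FD 8.7: (10,-13.2) -> (10,-21.9) [heading=270, draw]
  LT 270: heading 270 -> 180
  FD 13.2: (10,-21.9) -> (-3.2,-21.9) [heading=180, draw]
]
FD 4.8: (-3.2,-21.9) -> (-8,-21.9) [heading=180, draw]
PU: pen up
FD 1.7: (-8,-21.9) -> (-9.7,-21.9) [heading=180, move]
FD 13.5: (-9.7,-21.9) -> (-23.2,-21.9) [heading=180, move]
Final: pos=(-23.2,-21.9), heading=180, 14 segment(s) drawn

Segment endpoints: x in {-11.9, -11.9, -11.9, -8, -3.2, -3.2, 0, 1.3, 1.3, 10, 10, 10, 10, 10, 10}, y in {-21.9, -21.9, -21.9, -21.9, -21.9, -21.9, -13.2, -13.2, -8.7, 0, 0, 0, 0, 0}
xmin=-11.9, ymin=-21.9, xmax=10, ymax=0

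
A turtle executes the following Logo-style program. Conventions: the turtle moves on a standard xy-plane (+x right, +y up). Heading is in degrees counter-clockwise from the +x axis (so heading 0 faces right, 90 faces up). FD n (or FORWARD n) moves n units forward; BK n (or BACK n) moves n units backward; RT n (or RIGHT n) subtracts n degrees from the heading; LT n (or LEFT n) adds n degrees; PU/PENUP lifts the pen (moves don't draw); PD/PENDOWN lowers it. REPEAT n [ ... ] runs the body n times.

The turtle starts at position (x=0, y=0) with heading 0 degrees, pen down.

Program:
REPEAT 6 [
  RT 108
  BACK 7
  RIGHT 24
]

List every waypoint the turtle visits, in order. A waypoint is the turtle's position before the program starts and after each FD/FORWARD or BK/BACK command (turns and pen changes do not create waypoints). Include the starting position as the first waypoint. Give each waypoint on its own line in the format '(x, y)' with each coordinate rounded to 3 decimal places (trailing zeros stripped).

Executing turtle program step by step:
Start: pos=(0,0), heading=0, pen down
REPEAT 6 [
  -- iteration 1/6 --
  RT 108: heading 0 -> 252
  BK 7: (0,0) -> (2.163,6.657) [heading=252, draw]
  RT 24: heading 252 -> 228
  -- iteration 2/6 --
  RT 108: heading 228 -> 120
  BK 7: (2.163,6.657) -> (5.663,0.595) [heading=120, draw]
  RT 24: heading 120 -> 96
  -- iteration 3/6 --
  RT 108: heading 96 -> 348
  BK 7: (5.663,0.595) -> (-1.184,2.051) [heading=348, draw]
  RT 24: heading 348 -> 324
  -- iteration 4/6 --
  RT 108: heading 324 -> 216
  BK 7: (-1.184,2.051) -> (4.479,6.165) [heading=216, draw]
  RT 24: heading 216 -> 192
  -- iteration 5/6 --
  RT 108: heading 192 -> 84
  BK 7: (4.479,6.165) -> (3.748,-0.797) [heading=84, draw]
  RT 24: heading 84 -> 60
  -- iteration 6/6 --
  RT 108: heading 60 -> 312
  BK 7: (3.748,-0.797) -> (-0.936,4.405) [heading=312, draw]
  RT 24: heading 312 -> 288
]
Final: pos=(-0.936,4.405), heading=288, 6 segment(s) drawn
Waypoints (7 total):
(0, 0)
(2.163, 6.657)
(5.663, 0.595)
(-1.184, 2.051)
(4.479, 6.165)
(3.748, -0.797)
(-0.936, 4.405)

Answer: (0, 0)
(2.163, 6.657)
(5.663, 0.595)
(-1.184, 2.051)
(4.479, 6.165)
(3.748, -0.797)
(-0.936, 4.405)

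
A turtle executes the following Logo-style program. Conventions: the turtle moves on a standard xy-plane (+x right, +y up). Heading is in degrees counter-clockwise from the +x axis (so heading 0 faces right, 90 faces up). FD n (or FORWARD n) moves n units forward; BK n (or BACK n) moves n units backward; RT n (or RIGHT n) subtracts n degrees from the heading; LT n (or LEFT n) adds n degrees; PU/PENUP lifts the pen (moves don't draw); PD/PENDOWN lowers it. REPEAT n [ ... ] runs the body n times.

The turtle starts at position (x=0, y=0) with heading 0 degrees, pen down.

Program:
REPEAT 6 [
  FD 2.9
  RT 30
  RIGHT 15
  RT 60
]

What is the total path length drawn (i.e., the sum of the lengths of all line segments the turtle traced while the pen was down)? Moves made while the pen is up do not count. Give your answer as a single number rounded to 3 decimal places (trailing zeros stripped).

Answer: 17.4

Derivation:
Executing turtle program step by step:
Start: pos=(0,0), heading=0, pen down
REPEAT 6 [
  -- iteration 1/6 --
  FD 2.9: (0,0) -> (2.9,0) [heading=0, draw]
  RT 30: heading 0 -> 330
  RT 15: heading 330 -> 315
  RT 60: heading 315 -> 255
  -- iteration 2/6 --
  FD 2.9: (2.9,0) -> (2.149,-2.801) [heading=255, draw]
  RT 30: heading 255 -> 225
  RT 15: heading 225 -> 210
  RT 60: heading 210 -> 150
  -- iteration 3/6 --
  FD 2.9: (2.149,-2.801) -> (-0.362,-1.351) [heading=150, draw]
  RT 30: heading 150 -> 120
  RT 15: heading 120 -> 105
  RT 60: heading 105 -> 45
  -- iteration 4/6 --
  FD 2.9: (-0.362,-1.351) -> (1.689,0.699) [heading=45, draw]
  RT 30: heading 45 -> 15
  RT 15: heading 15 -> 0
  RT 60: heading 0 -> 300
  -- iteration 5/6 --
  FD 2.9: (1.689,0.699) -> (3.139,-1.812) [heading=300, draw]
  RT 30: heading 300 -> 270
  RT 15: heading 270 -> 255
  RT 60: heading 255 -> 195
  -- iteration 6/6 --
  FD 2.9: (3.139,-1.812) -> (0.337,-2.563) [heading=195, draw]
  RT 30: heading 195 -> 165
  RT 15: heading 165 -> 150
  RT 60: heading 150 -> 90
]
Final: pos=(0.337,-2.563), heading=90, 6 segment(s) drawn

Segment lengths:
  seg 1: (0,0) -> (2.9,0), length = 2.9
  seg 2: (2.9,0) -> (2.149,-2.801), length = 2.9
  seg 3: (2.149,-2.801) -> (-0.362,-1.351), length = 2.9
  seg 4: (-0.362,-1.351) -> (1.689,0.699), length = 2.9
  seg 5: (1.689,0.699) -> (3.139,-1.812), length = 2.9
  seg 6: (3.139,-1.812) -> (0.337,-2.563), length = 2.9
Total = 17.4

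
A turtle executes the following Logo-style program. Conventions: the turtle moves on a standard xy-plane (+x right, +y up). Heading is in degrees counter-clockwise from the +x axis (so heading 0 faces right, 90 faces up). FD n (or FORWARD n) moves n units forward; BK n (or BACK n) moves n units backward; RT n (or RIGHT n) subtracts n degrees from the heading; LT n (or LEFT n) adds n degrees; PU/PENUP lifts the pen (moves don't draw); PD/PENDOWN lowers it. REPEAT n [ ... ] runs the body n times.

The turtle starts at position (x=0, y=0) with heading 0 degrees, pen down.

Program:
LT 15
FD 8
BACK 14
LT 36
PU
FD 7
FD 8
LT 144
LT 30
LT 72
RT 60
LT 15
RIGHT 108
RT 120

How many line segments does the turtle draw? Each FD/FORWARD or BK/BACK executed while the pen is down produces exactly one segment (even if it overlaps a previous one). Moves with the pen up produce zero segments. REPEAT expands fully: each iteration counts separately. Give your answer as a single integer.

Answer: 2

Derivation:
Executing turtle program step by step:
Start: pos=(0,0), heading=0, pen down
LT 15: heading 0 -> 15
FD 8: (0,0) -> (7.727,2.071) [heading=15, draw]
BK 14: (7.727,2.071) -> (-5.796,-1.553) [heading=15, draw]
LT 36: heading 15 -> 51
PU: pen up
FD 7: (-5.796,-1.553) -> (-1.39,3.887) [heading=51, move]
FD 8: (-1.39,3.887) -> (3.644,10.104) [heading=51, move]
LT 144: heading 51 -> 195
LT 30: heading 195 -> 225
LT 72: heading 225 -> 297
RT 60: heading 297 -> 237
LT 15: heading 237 -> 252
RT 108: heading 252 -> 144
RT 120: heading 144 -> 24
Final: pos=(3.644,10.104), heading=24, 2 segment(s) drawn
Segments drawn: 2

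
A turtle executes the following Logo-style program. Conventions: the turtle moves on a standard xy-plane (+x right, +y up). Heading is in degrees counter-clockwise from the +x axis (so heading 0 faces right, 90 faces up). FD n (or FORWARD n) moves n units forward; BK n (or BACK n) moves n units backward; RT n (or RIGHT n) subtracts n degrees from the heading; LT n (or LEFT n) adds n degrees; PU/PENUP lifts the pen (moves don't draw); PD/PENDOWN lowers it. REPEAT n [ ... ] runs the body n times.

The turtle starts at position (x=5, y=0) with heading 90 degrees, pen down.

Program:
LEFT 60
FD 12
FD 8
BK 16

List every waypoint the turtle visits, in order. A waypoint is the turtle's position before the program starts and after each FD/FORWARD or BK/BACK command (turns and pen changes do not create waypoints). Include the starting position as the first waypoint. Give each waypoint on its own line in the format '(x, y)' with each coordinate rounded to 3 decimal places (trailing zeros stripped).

Executing turtle program step by step:
Start: pos=(5,0), heading=90, pen down
LT 60: heading 90 -> 150
FD 12: (5,0) -> (-5.392,6) [heading=150, draw]
FD 8: (-5.392,6) -> (-12.321,10) [heading=150, draw]
BK 16: (-12.321,10) -> (1.536,2) [heading=150, draw]
Final: pos=(1.536,2), heading=150, 3 segment(s) drawn
Waypoints (4 total):
(5, 0)
(-5.392, 6)
(-12.321, 10)
(1.536, 2)

Answer: (5, 0)
(-5.392, 6)
(-12.321, 10)
(1.536, 2)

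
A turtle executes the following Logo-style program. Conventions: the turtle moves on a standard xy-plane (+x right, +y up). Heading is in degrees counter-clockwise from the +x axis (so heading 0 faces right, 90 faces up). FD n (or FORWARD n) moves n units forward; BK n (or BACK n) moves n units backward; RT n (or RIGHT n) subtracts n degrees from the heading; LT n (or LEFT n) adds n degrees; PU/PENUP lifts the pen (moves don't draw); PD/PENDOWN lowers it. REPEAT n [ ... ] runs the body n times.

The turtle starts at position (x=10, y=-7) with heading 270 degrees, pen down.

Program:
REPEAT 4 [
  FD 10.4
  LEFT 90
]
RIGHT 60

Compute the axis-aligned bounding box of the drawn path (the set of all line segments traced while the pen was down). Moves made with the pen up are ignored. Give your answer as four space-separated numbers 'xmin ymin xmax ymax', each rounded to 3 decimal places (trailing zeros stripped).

Answer: 10 -17.4 20.4 -7

Derivation:
Executing turtle program step by step:
Start: pos=(10,-7), heading=270, pen down
REPEAT 4 [
  -- iteration 1/4 --
  FD 10.4: (10,-7) -> (10,-17.4) [heading=270, draw]
  LT 90: heading 270 -> 0
  -- iteration 2/4 --
  FD 10.4: (10,-17.4) -> (20.4,-17.4) [heading=0, draw]
  LT 90: heading 0 -> 90
  -- iteration 3/4 --
  FD 10.4: (20.4,-17.4) -> (20.4,-7) [heading=90, draw]
  LT 90: heading 90 -> 180
  -- iteration 4/4 --
  FD 10.4: (20.4,-7) -> (10,-7) [heading=180, draw]
  LT 90: heading 180 -> 270
]
RT 60: heading 270 -> 210
Final: pos=(10,-7), heading=210, 4 segment(s) drawn

Segment endpoints: x in {10, 10, 10, 20.4, 20.4}, y in {-17.4, -17.4, -7, -7, -7}
xmin=10, ymin=-17.4, xmax=20.4, ymax=-7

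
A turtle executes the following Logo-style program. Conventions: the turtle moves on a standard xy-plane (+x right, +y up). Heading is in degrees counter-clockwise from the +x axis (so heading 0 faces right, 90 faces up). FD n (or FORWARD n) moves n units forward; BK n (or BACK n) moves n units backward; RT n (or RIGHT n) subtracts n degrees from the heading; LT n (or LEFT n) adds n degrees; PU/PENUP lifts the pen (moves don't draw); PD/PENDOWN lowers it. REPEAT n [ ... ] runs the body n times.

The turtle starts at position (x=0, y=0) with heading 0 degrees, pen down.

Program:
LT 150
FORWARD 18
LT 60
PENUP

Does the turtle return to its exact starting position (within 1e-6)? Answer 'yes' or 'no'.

Answer: no

Derivation:
Executing turtle program step by step:
Start: pos=(0,0), heading=0, pen down
LT 150: heading 0 -> 150
FD 18: (0,0) -> (-15.588,9) [heading=150, draw]
LT 60: heading 150 -> 210
PU: pen up
Final: pos=(-15.588,9), heading=210, 1 segment(s) drawn

Start position: (0, 0)
Final position: (-15.588, 9)
Distance = 18; >= 1e-6 -> NOT closed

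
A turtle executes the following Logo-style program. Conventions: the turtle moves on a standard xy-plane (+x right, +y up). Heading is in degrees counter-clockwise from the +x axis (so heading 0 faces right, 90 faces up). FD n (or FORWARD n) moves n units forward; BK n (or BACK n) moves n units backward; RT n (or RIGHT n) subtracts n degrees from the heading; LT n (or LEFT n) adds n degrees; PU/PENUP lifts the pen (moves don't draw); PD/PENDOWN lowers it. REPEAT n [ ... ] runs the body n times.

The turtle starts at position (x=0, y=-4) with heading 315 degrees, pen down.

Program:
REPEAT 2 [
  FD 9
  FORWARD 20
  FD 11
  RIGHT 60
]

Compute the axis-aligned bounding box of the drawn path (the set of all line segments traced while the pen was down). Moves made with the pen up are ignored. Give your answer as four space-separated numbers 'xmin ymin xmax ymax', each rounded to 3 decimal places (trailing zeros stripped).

Executing turtle program step by step:
Start: pos=(0,-4), heading=315, pen down
REPEAT 2 [
  -- iteration 1/2 --
  FD 9: (0,-4) -> (6.364,-10.364) [heading=315, draw]
  FD 20: (6.364,-10.364) -> (20.506,-24.506) [heading=315, draw]
  FD 11: (20.506,-24.506) -> (28.284,-32.284) [heading=315, draw]
  RT 60: heading 315 -> 255
  -- iteration 2/2 --
  FD 9: (28.284,-32.284) -> (25.955,-40.978) [heading=255, draw]
  FD 20: (25.955,-40.978) -> (20.779,-60.296) [heading=255, draw]
  FD 11: (20.779,-60.296) -> (17.932,-70.921) [heading=255, draw]
  RT 60: heading 255 -> 195
]
Final: pos=(17.932,-70.921), heading=195, 6 segment(s) drawn

Segment endpoints: x in {0, 6.364, 17.932, 20.506, 20.779, 25.955, 28.284}, y in {-70.921, -60.296, -40.978, -32.284, -24.506, -10.364, -4}
xmin=0, ymin=-70.921, xmax=28.284, ymax=-4

Answer: 0 -70.921 28.284 -4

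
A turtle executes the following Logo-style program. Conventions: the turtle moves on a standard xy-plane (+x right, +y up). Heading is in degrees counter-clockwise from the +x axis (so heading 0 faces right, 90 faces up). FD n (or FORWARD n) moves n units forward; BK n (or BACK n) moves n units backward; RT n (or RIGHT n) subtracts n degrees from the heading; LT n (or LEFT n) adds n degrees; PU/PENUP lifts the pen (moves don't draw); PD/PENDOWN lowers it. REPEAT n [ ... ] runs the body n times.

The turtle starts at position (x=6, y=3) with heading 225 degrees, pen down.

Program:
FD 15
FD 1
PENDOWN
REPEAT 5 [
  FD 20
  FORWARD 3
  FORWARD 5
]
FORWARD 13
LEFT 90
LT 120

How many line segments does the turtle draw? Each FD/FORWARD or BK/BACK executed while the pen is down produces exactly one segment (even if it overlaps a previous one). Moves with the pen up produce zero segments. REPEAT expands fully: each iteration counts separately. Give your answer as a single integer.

Answer: 18

Derivation:
Executing turtle program step by step:
Start: pos=(6,3), heading=225, pen down
FD 15: (6,3) -> (-4.607,-7.607) [heading=225, draw]
FD 1: (-4.607,-7.607) -> (-5.314,-8.314) [heading=225, draw]
PD: pen down
REPEAT 5 [
  -- iteration 1/5 --
  FD 20: (-5.314,-8.314) -> (-19.456,-22.456) [heading=225, draw]
  FD 3: (-19.456,-22.456) -> (-21.577,-24.577) [heading=225, draw]
  FD 5: (-21.577,-24.577) -> (-25.113,-28.113) [heading=225, draw]
  -- iteration 2/5 --
  FD 20: (-25.113,-28.113) -> (-39.255,-42.255) [heading=225, draw]
  FD 3: (-39.255,-42.255) -> (-41.376,-44.376) [heading=225, draw]
  FD 5: (-41.376,-44.376) -> (-44.912,-47.912) [heading=225, draw]
  -- iteration 3/5 --
  FD 20: (-44.912,-47.912) -> (-59.054,-62.054) [heading=225, draw]
  FD 3: (-59.054,-62.054) -> (-61.175,-64.175) [heading=225, draw]
  FD 5: (-61.175,-64.175) -> (-64.711,-67.711) [heading=225, draw]
  -- iteration 4/5 --
  FD 20: (-64.711,-67.711) -> (-78.853,-81.853) [heading=225, draw]
  FD 3: (-78.853,-81.853) -> (-80.974,-83.974) [heading=225, draw]
  FD 5: (-80.974,-83.974) -> (-84.51,-87.51) [heading=225, draw]
  -- iteration 5/5 --
  FD 20: (-84.51,-87.51) -> (-98.652,-101.652) [heading=225, draw]
  FD 3: (-98.652,-101.652) -> (-100.773,-103.773) [heading=225, draw]
  FD 5: (-100.773,-103.773) -> (-104.309,-107.309) [heading=225, draw]
]
FD 13: (-104.309,-107.309) -> (-113.501,-116.501) [heading=225, draw]
LT 90: heading 225 -> 315
LT 120: heading 315 -> 75
Final: pos=(-113.501,-116.501), heading=75, 18 segment(s) drawn
Segments drawn: 18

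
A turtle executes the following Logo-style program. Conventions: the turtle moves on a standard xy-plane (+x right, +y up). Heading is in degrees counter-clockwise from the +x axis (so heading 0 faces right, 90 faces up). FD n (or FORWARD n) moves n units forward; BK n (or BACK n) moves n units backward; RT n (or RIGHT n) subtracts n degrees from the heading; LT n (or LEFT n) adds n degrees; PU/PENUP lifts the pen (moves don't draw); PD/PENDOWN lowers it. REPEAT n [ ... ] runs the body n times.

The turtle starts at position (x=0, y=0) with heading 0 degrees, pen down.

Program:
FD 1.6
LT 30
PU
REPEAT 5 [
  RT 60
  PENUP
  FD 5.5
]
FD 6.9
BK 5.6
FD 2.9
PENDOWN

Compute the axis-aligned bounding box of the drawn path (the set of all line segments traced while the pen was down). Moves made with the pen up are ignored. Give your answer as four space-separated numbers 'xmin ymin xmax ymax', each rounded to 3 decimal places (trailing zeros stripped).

Executing turtle program step by step:
Start: pos=(0,0), heading=0, pen down
FD 1.6: (0,0) -> (1.6,0) [heading=0, draw]
LT 30: heading 0 -> 30
PU: pen up
REPEAT 5 [
  -- iteration 1/5 --
  RT 60: heading 30 -> 330
  PU: pen up
  FD 5.5: (1.6,0) -> (6.363,-2.75) [heading=330, move]
  -- iteration 2/5 --
  RT 60: heading 330 -> 270
  PU: pen up
  FD 5.5: (6.363,-2.75) -> (6.363,-8.25) [heading=270, move]
  -- iteration 3/5 --
  RT 60: heading 270 -> 210
  PU: pen up
  FD 5.5: (6.363,-8.25) -> (1.6,-11) [heading=210, move]
  -- iteration 4/5 --
  RT 60: heading 210 -> 150
  PU: pen up
  FD 5.5: (1.6,-11) -> (-3.163,-8.25) [heading=150, move]
  -- iteration 5/5 --
  RT 60: heading 150 -> 90
  PU: pen up
  FD 5.5: (-3.163,-8.25) -> (-3.163,-2.75) [heading=90, move]
]
FD 6.9: (-3.163,-2.75) -> (-3.163,4.15) [heading=90, move]
BK 5.6: (-3.163,4.15) -> (-3.163,-1.45) [heading=90, move]
FD 2.9: (-3.163,-1.45) -> (-3.163,1.45) [heading=90, move]
PD: pen down
Final: pos=(-3.163,1.45), heading=90, 1 segment(s) drawn

Segment endpoints: x in {0, 1.6}, y in {0}
xmin=0, ymin=0, xmax=1.6, ymax=0

Answer: 0 0 1.6 0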